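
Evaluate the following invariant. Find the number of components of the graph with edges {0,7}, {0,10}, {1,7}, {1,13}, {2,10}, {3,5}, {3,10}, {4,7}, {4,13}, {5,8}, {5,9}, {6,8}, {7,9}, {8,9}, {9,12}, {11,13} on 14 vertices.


Run DFS/union-find over 14 vertices.
V = 14, E = 16.
Number of components = 1

1


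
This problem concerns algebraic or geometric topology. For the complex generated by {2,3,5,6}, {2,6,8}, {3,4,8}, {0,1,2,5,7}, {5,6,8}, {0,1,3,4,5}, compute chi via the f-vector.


Enumerate all faces; f-vector: f_0=9, f_1=26, f_2=26, f_3=11, f_4=2.
chi = sum (-1)^k f_k = 0

0


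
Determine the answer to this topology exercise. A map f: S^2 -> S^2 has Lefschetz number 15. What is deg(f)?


L(f) = 1 + (-1)^2 deg(f) on S^2.
15 = 1 + (-1)^2 * deg(f)
(-1)^2 * deg(f) = 14
deg(f) = 14

14


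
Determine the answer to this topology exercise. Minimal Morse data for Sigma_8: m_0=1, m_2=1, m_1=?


A perfect Morse function has m_k = b_k.
For Sigma_8: b_0=1, b_1=2g=16, b_2=1.
Saddles m_1 = 2g = 16

16


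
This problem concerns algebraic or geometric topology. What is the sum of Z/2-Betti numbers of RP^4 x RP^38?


dim H^*(RP^n; Z/2) = n+1 (one Z/2 in each degree 0..n).
Total Betti number is multiplicative.
Total = (4+1) * (38+1) = 5 * 39 = 195

195


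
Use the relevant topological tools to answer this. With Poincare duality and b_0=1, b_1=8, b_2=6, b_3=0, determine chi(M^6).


By Poincare duality b_k = b_{6-k}, so full Betti numbers: b_0=1, b_1=8, b_2=6, b_3=0, b_4=6, b_5=8, b_6=1.
chi = sum (-1)^k b_k = -2

-2


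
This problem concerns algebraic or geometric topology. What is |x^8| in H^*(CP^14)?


|x| = 2 in H^*(CP^n).
|x^8| = 8 * |x| = 8 * 2 = 16

16


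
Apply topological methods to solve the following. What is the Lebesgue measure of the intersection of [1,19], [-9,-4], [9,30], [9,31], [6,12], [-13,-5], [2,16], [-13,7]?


Intersection = [max(a_i), min(b_i)] = [9, -5].
Since 9 > -5, the intersection is empty.
Length = 0

0


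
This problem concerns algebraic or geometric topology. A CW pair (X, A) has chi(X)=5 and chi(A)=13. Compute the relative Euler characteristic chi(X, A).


Relative Euler characteristic: chi(X, A) = chi(X) - chi(A).
= 5 - (13) = -8

-8


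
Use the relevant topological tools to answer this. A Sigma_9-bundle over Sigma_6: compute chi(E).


For a fiber bundle F -> E -> B (with CW structure): chi(E) = chi(B) * chi(F).
chi(Sigma_6) = -10, chi(Sigma_9) = -16.
chi(E) = (-10) * (-16) = 160

160


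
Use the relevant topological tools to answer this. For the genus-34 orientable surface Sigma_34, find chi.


For a closed orientable surface of genus g: chi = 2 - 2g.
Here g = 34.
chi = 2 - 2*34 = 2 - 68 = -66

-66


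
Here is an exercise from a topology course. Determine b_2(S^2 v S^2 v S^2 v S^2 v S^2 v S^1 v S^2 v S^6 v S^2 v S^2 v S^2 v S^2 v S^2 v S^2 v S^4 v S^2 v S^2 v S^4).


For a wedge of spheres, H_k (k>0) is free on one generator per sphere of dimension k.
Spheres of dimension 2: count = 14.
b_2 = 14

14


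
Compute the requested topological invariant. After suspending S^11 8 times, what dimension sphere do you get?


Each suspension raises dimension by 1: Sigma S^n = S^{n+1}.
Sigma^8 S^11 = S^{11+8} = S^19

19


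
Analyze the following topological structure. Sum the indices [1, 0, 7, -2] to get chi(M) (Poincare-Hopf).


Poincare-Hopf: chi(M) = sum of indices of zeros.
chi = (1) + (0) + (7) + (-2) = 6

6


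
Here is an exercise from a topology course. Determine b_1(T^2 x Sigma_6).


pi_1(A x B) = pi_1(A) x pi_1(B); rank of abelianization = b_1.
b_1(T^2) = 2, b_1(Sigma_6) = 2*6 = 12.
b_1(product) = 2 + 12 = 14

14


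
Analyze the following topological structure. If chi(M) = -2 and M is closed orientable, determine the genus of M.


chi = 2 - 2g for closed orientable surfaces.
-2 = 2 - 2g
2g = 2 - (-2) = 4
g = 2

2


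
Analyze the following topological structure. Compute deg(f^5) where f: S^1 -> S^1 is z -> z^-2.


deg(f) = -2. Degree is multiplicative: deg(f^5) = (deg f)^5.
deg(f^5) = (-2)^5 = -32

-32


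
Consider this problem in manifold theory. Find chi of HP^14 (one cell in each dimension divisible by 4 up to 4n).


HP^14 has one cell in each dimension 0, 4, ..., 4*14 (14+1 cells, all even-dim).
chi = 14 + 1 = 15

15


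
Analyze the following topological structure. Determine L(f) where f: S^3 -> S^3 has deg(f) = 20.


On S^3: L(f) = tr(f_0*) + (-1)^3 tr(f_3*) = 1 + (-1)^3 * deg(f).
L(f) = 1 + (-1)^3 * 20 = 1 + -20 = -19

-19


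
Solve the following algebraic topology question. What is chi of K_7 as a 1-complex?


K_7: V = 7, E = C(7,2) = 21.
chi = V - E = 7 - 21 = -14

-14


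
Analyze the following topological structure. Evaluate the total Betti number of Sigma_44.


For Sigma_44: b_0 = 1, b_1 = 2g = 88, b_2 = 1.
Total = 1 + 88 + 1 = 90

90


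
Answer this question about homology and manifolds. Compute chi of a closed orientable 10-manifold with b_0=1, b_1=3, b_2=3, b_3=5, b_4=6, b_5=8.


By Poincare duality b_k = b_{10-k}, so full Betti numbers: b_0=1, b_1=3, b_2=3, b_3=5, b_4=6, b_5=8, b_6=6, b_7=5, b_8=3, b_9=3, b_10=1.
chi = sum (-1)^k b_k = -4

-4


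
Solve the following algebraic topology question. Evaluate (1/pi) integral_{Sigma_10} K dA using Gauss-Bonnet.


Gauss-Bonnet: integral K dA = 2*pi*chi(M).
chi(Sigma_10) = 2 - 2*10 = -18.
(integral K dA)/pi = 2*chi = 2*(-18) = -36

-36


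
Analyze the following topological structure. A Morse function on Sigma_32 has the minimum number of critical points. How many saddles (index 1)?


A perfect Morse function has m_k = b_k.
For Sigma_32: b_0=1, b_1=2g=64, b_2=1.
Saddles m_1 = 2g = 64

64


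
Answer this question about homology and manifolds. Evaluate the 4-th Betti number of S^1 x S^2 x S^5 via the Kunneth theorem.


Each S^d has Poincare polynomial 1 + t^d.
The product S^1 x S^2 x S^5 has Poincare polynomial prod(1+t^d_i).
Expanding: b_0=1, b_1=1, b_2=1, b_3=1, b_5=1, b_6=1, b_7=1, b_8=1.
b_4 = 0

0


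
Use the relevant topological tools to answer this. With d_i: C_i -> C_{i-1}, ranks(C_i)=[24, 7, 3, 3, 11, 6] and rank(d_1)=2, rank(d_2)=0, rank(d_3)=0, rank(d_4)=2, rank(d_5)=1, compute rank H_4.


rank H_k = rank(ker d_k) - rank(im d_{k+1}).
rank(ker d_4) = rank(C_4) - rank(d_4) = 11 - 2 = 9.
rank(im d_{4+1}) = 1.
rank H_4 = 9 - 1 = 8

8


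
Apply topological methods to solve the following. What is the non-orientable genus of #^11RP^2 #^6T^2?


Since a >= 1, the sum is non-orientable; each T^2 can be replaced by RP^2 # RP^2 (since T^2#RP^2 = 3RP^2).
Total crosscaps k = 11 + 2*6 = 23.
Check via chi: chi = 11*1 + 6*0 - (11+6-1)*2 = -21 = 2 - k = -21. Consistent.

23


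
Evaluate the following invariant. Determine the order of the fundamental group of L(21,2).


pi_1(L(p,q)) = Z/pZ for any q coprime to p.
|pi_1(L(21,2))| = 21

21


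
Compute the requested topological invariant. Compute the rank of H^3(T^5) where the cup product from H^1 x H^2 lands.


Cup product: H^p x H^q -> H^{p+q}; here p+q = 1+2 = 3.
rank H^k(T^n) = C(n,k).
C(5,3) = 10

10


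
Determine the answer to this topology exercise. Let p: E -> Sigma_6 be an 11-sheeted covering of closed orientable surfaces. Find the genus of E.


For an n-sheeted cover: chi(E) = n * chi(B).
chi(Sigma_6) = 2 - 2*6 = -10.
chi(E) = 11 * (-10) = -110.
genus(E) = (2 - chi(E))/2 = (2 - (-110))/2 = 112/2 = 56

56


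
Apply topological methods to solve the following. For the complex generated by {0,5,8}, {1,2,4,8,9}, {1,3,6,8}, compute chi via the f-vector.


Enumerate all faces; f-vector: f_0=9, f_1=18, f_2=15, f_3=6, f_4=1.
chi = sum (-1)^k f_k = 1

1


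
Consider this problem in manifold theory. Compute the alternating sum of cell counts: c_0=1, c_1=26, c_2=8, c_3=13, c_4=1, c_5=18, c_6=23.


chi = sum_k (-1)^k c_k.
= (-1)^0*1 + (-1)^1*26 + (-1)^2*8 + (-1)^3*13 + (-1)^4*1 + (-1)^5*18 + (-1)^6*23
= (1) + (-26) + (8) + (-13) + (1) + (-18) + (23)
= -24

-24


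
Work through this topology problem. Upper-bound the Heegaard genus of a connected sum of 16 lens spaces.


Heegaard genus satisfies g(A#B) <= g(A) + g(B).
Each lens space has g = 1.
Upper bound: 16 * 1 = 16

16


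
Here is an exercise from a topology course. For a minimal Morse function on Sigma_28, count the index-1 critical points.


A perfect Morse function has m_k = b_k.
For Sigma_28: b_0=1, b_1=2g=56, b_2=1.
Saddles m_1 = 2g = 56

56


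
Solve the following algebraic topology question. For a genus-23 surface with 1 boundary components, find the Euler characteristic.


For a compact orientable surface with genus g and b boundary components: chi = 2 - 2g - b.
chi = 2 - 2*23 - 1 = 2 - 46 - 1 = -45

-45


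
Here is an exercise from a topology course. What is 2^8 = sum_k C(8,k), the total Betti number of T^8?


b_k(T^8) = C(8,k), so the sum over k is sum_k C(8,k) = 2^8.
Total = 2^8 = 256

256


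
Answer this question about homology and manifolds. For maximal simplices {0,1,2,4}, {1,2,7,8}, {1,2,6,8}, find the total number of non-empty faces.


Each maximal simplex on m vertices has 2^m - 1 nonempty faces.
Take the union (dedupe shared faces).
Total distinct faces = 35

35


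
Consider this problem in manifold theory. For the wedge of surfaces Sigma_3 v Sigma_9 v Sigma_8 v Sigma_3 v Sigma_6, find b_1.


For a wedge X v Y: reduced H_k(X v Y) = H_k(X) + H_k(Y).
Each Sigma_g contributes b_1 = 2g.
b_1 = 6 + 18 + 16 + 6 + 12 = 58

58


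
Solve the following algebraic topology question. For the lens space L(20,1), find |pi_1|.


pi_1(L(p,q)) = Z/pZ for any q coprime to p.
|pi_1(L(20,1))| = 20

20


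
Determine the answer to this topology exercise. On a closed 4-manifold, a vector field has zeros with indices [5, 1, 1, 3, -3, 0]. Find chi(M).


Poincare-Hopf: chi(M) = sum of indices of zeros.
chi = (5) + (1) + (1) + (3) + (-3) + (0) = 7

7


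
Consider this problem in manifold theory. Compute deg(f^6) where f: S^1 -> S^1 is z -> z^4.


deg(f) = 4. Degree is multiplicative: deg(f^6) = (deg f)^6.
deg(f^6) = (4)^6 = 4096

4096


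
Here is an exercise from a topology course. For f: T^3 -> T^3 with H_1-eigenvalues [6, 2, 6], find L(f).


For a torus self-map: L(f) = det(I - A) where A acts on H_1.
L(f) = (1-6) * (1-2) * (1-6) = -5 * -1 * -5 = -25

-25


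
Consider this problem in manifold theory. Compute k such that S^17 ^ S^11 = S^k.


S^m ^ S^n = S^{m+n}.
k = 17 + 11 = 28

28


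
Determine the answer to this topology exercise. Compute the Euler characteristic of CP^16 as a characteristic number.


For any closed oriented manifold, <e(TM),[M]> = chi(M).
chi(CP^16) = 16+1 = 17

17


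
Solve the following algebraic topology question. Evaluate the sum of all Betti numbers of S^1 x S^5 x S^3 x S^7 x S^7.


Total Betti number is multiplicative under products.
Each S^d (d>=1) has total Betti number 2.
There are 5 sphere factors.
Total = 2^5 = 32

32


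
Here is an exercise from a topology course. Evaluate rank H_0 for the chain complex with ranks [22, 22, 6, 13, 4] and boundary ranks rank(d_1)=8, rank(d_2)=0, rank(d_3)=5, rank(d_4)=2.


rank H_k = rank(ker d_k) - rank(im d_{k+1}).
rank(ker d_0) = rank(C_0) - rank(d_0) = 22 - 0 = 22.
rank(im d_{0+1}) = 8.
rank H_0 = 22 - 8 = 14

14


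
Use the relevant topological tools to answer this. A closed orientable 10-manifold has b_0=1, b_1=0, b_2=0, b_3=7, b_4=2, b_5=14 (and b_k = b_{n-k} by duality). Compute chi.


By Poincare duality b_k = b_{10-k}, so full Betti numbers: b_0=1, b_1=0, b_2=0, b_3=7, b_4=2, b_5=14, b_6=2, b_7=7, b_8=0, b_9=0, b_10=1.
chi = sum (-1)^k b_k = -22

-22


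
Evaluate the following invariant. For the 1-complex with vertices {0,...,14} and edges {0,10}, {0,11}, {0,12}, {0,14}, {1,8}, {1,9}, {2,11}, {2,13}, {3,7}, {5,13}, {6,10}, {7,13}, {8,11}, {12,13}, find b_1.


b_1 = E - V + (number of components).
E = 14, V = 15, components = 2.
b_1 = 14 - 15 + 2 = 1

1


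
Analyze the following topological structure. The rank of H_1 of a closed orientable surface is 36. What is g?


For a closed orientable surface: b_1 = 2g.
36 = 2g
g = 36 / 2 = 18

18


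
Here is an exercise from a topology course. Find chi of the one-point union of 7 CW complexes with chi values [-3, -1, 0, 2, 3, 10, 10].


chi(A v B) = chi(A) + chi(B) - 1 (one point identified).
For 7 spaces: chi = (sum chi_i) - (7 - 1).
sum = 21; chi = 21 - 6 = 15

15


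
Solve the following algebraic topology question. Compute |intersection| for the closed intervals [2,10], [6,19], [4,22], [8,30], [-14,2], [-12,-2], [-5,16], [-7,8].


Intersection = [max(a_i), min(b_i)] = [8, -2].
Since 8 > -2, the intersection is empty.
Length = 0

0


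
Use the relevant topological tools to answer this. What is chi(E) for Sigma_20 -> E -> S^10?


chi(S^10) = 2 (n even), chi(Sigma_20) = 2 - 2*20 = -38.
chi(E) = 2 * (-38) = -76

-76


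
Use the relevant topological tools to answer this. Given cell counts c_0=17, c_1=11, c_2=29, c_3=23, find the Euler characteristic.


chi = sum_k (-1)^k c_k.
= (-1)^0*17 + (-1)^1*11 + (-1)^2*29 + (-1)^3*23
= (17) + (-11) + (29) + (-23)
= 12

12


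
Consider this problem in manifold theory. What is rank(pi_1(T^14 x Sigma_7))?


pi_1(A x B) = pi_1(A) x pi_1(B); rank of abelianization = b_1.
b_1(T^14) = 14, b_1(Sigma_7) = 2*7 = 14.
b_1(product) = 14 + 14 = 28

28


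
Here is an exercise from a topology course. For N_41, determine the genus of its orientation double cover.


chi(N_41) = 2 - 41 = -39.
Double cover: chi(Sigma_g) = 2 * chi(N_41) = 2*(-39) = -78.
2 - 2g = -78, so g = (2 - (-78))/2 = 80/2 = 40

40


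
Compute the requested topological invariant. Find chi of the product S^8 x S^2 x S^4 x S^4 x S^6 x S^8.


chi is multiplicative: chi(X x Y) = chi(X) chi(Y).
Each even-dim sphere has chi = 2. There are 6 factors.
chi = 2^6 = 64

64


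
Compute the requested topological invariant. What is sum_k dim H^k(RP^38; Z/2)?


H^k(RP^38; Z/2) = Z/2 for each 0 <= k <= 38.
Total dimension = 38 + 1 = 39

39


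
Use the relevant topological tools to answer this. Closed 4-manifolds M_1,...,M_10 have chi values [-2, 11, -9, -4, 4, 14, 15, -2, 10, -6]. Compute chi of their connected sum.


For n-manifolds: chi(A#B) = chi(A) + chi(B) - chi(S^4).
chi(S^4) = 1 + (-1)^4 = 2.
chi(#) = (sum chi_i) - (10-1)*chi(S^4) = 31 - 9*2 = 13

13


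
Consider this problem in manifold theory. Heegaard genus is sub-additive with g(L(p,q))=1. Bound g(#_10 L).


Heegaard genus satisfies g(A#B) <= g(A) + g(B).
Each lens space has g = 1.
Upper bound: 10 * 1 = 10

10


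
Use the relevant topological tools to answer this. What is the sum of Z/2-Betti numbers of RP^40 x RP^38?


dim H^*(RP^n; Z/2) = n+1 (one Z/2 in each degree 0..n).
Total Betti number is multiplicative.
Total = (40+1) * (38+1) = 41 * 39 = 1599

1599


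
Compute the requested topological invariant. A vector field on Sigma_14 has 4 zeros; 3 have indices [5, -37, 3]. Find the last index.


Poincare-Hopf: sum of indices = chi(M).
chi(Sigma_14) = 2 - 2*14 = -26.
Sum of known indices = -29.
x = chi - (sum known) = -26 - (-29) = 3

3


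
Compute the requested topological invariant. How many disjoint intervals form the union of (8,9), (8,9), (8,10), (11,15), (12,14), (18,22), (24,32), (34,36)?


Sort and merge overlapping open intervals.
Merged: (8,10), (11,15), (18,22), (24,32), (34,36).
Number of components = 5

5


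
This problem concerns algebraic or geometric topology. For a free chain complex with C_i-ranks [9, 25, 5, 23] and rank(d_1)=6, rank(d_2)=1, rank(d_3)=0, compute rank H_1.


rank H_k = rank(ker d_k) - rank(im d_{k+1}).
rank(ker d_1) = rank(C_1) - rank(d_1) = 25 - 6 = 19.
rank(im d_{1+1}) = 1.
rank H_1 = 19 - 1 = 18

18


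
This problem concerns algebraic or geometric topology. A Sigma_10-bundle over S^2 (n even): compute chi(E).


chi(S^2) = 2 (n even), chi(Sigma_10) = 2 - 2*10 = -18.
chi(E) = 2 * (-18) = -36

-36


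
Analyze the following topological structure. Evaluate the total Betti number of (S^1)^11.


b_k(T^11) = C(11,k), so the sum over k is sum_k C(11,k) = 2^11.
Total = 2^11 = 2048

2048


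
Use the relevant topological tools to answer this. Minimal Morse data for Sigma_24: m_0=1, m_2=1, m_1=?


A perfect Morse function has m_k = b_k.
For Sigma_24: b_0=1, b_1=2g=48, b_2=1.
Saddles m_1 = 2g = 48

48


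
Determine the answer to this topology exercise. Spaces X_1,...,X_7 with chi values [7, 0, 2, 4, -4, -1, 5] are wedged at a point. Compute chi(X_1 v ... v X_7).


chi(A v B) = chi(A) + chi(B) - 1 (one point identified).
For 7 spaces: chi = (sum chi_i) - (7 - 1).
sum = 13; chi = 13 - 6 = 7

7


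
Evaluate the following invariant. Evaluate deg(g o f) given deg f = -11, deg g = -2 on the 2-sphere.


Degree is multiplicative under composition: deg(g o f) = deg(g) * deg(f).
= -2 * -11 = 22

22


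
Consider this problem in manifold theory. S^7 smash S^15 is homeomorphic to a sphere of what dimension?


S^m ^ S^n = S^{m+n}.
k = 7 + 15 = 22

22


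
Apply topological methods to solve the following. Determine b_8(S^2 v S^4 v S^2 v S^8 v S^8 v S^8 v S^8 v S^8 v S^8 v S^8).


For a wedge of spheres, H_k (k>0) is free on one generator per sphere of dimension k.
Spheres of dimension 8: count = 7.
b_8 = 7

7


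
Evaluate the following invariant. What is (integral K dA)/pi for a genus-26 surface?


Gauss-Bonnet: integral K dA = 2*pi*chi(M).
chi(Sigma_26) = 2 - 2*26 = -50.
(integral K dA)/pi = 2*chi = 2*(-50) = -100

-100


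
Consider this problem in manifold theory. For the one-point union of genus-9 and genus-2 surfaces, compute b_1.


For a wedge: H_1(A v B) = H_1(A) + H_1(B).
b_1(Sigma_9) = 18, b_1(Sigma_2) = 4.
b_1 = 18 + 4 = 22

22


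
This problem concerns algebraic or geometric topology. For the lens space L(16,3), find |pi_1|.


pi_1(L(p,q)) = Z/pZ for any q coprime to p.
|pi_1(L(16,3))| = 16

16


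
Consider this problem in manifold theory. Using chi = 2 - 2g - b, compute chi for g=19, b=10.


For a compact orientable surface with genus g and b boundary components: chi = 2 - 2g - b.
chi = 2 - 2*19 - 10 = 2 - 38 - 10 = -46

-46


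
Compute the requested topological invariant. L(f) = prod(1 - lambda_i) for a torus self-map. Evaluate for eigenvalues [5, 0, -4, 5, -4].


For a torus self-map: L(f) = det(I - A) where A acts on H_1.
L(f) = (1-5) * (1-0) * (1--4) * (1-5) * (1--4) = -4 * 1 * 5 * -4 * 5 = 400

400


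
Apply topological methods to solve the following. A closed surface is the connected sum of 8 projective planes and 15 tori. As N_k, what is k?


Since a >= 1, the sum is non-orientable; each T^2 can be replaced by RP^2 # RP^2 (since T^2#RP^2 = 3RP^2).
Total crosscaps k = 8 + 2*15 = 38.
Check via chi: chi = 8*1 + 15*0 - (8+15-1)*2 = -36 = 2 - k = -36. Consistent.

38


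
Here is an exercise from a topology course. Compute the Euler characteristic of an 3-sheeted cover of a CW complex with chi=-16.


For a finite covering: chi(E) = (number of sheets) * chi(B).
chi(E) = 3 * (-16) = -48

-48


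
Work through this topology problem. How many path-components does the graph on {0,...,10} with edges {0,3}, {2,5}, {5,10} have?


Run DFS/union-find over 11 vertices.
V = 11, E = 3.
Number of components = 8

8


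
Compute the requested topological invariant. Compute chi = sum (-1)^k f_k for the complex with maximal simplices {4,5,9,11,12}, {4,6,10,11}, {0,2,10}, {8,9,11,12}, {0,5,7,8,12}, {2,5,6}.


Enumerate all faces; f-vector: f_0=11, f_1=32, f_2=29, f_3=12, f_4=2.
chi = sum (-1)^k f_k = -2

-2


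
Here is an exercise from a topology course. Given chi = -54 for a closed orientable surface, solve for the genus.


chi = 2 - 2g for closed orientable surfaces.
-54 = 2 - 2g
2g = 2 - (-54) = 56
g = 28

28


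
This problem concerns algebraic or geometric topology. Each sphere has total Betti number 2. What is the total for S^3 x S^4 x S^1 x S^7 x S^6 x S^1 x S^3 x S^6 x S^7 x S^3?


Total Betti number is multiplicative under products.
Each S^d (d>=1) has total Betti number 2.
There are 10 sphere factors.
Total = 2^10 = 1024

1024


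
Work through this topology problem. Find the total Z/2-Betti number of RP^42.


H^k(RP^42; Z/2) = Z/2 for each 0 <= k <= 42.
Total dimension = 42 + 1 = 43

43


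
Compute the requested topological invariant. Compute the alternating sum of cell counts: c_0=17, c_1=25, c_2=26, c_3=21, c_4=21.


chi = sum_k (-1)^k c_k.
= (-1)^0*17 + (-1)^1*25 + (-1)^2*26 + (-1)^3*21 + (-1)^4*21
= (17) + (-25) + (26) + (-21) + (21)
= 18

18


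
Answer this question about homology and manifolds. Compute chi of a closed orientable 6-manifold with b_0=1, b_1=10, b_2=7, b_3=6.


By Poincare duality b_k = b_{6-k}, so full Betti numbers: b_0=1, b_1=10, b_2=7, b_3=6, b_4=7, b_5=10, b_6=1.
chi = sum (-1)^k b_k = -10

-10


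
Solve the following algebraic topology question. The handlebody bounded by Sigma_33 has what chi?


A genus-g handlebody deformation retracts to a wedge of g circles.
chi(vee_g S^1) = 1 - g.
chi(H_33) = 1 - 33 = -32

-32


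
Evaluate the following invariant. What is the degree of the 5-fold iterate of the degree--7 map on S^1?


deg(f) = -7. Degree is multiplicative: deg(f^5) = (deg f)^5.
deg(f^5) = (-7)^5 = -16807

-16807


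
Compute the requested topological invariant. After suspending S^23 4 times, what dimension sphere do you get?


Each suspension raises dimension by 1: Sigma S^n = S^{n+1}.
Sigma^4 S^23 = S^{23+4} = S^27

27


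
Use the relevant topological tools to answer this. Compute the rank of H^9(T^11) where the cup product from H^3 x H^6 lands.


Cup product: H^p x H^q -> H^{p+q}; here p+q = 3+6 = 9.
rank H^k(T^n) = C(n,k).
C(11,9) = 55

55


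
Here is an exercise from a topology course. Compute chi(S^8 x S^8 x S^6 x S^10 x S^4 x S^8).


chi is multiplicative: chi(X x Y) = chi(X) chi(Y).
Each even-dim sphere has chi = 2. There are 6 factors.
chi = 2^6 = 64

64


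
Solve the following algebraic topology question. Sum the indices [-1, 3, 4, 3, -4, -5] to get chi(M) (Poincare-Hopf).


Poincare-Hopf: chi(M) = sum of indices of zeros.
chi = (-1) + (3) + (4) + (3) + (-4) + (-5) = 0

0


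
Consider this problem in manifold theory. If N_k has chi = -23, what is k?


chi = 2 - k for closed non-orientable surfaces with k crosscaps.
-23 = 2 - k
k = 2 - (-23) = 25

25


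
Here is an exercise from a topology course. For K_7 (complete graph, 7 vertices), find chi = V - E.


K_7: V = 7, E = C(7,2) = 21.
chi = V - E = 7 - 21 = -14

-14


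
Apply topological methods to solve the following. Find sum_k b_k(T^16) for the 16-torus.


b_k(T^16) = C(16,k), so the sum over k is sum_k C(16,k) = 2^16.
Total = 2^16 = 65536

65536


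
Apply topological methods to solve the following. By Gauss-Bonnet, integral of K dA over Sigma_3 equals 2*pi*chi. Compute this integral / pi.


Gauss-Bonnet: integral K dA = 2*pi*chi(M).
chi(Sigma_3) = 2 - 2*3 = -4.
(integral K dA)/pi = 2*chi = 2*(-4) = -8

-8


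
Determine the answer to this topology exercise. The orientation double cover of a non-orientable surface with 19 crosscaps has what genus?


chi(N_19) = 2 - 19 = -17.
Double cover: chi(Sigma_g) = 2 * chi(N_19) = 2*(-17) = -34.
2 - 2g = -34, so g = (2 - (-34))/2 = 36/2 = 18

18


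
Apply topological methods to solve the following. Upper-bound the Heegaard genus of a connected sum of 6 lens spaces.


Heegaard genus satisfies g(A#B) <= g(A) + g(B).
Each lens space has g = 1.
Upper bound: 6 * 1 = 6

6


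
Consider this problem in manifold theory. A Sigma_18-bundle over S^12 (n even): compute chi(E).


chi(S^12) = 2 (n even), chi(Sigma_18) = 2 - 2*18 = -34.
chi(E) = 2 * (-34) = -68

-68


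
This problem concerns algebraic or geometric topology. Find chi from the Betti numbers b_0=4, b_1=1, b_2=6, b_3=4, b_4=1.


chi = sum_k (-1)^k b_k.
= (4) + (-1) + (6) + (-4) + (1)
= 6

6


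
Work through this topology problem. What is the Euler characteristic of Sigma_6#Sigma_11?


chi(Sigma_6) = 2 - 2*6 = -10
chi(Sigma_11) = 2 - 2*11 = -20
For surfaces: chi(A#B) = chi(A) + chi(B) - 2.
chi = -10 + -20 - 2 = -32

-32


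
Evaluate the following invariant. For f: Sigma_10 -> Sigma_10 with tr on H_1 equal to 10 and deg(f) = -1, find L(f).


L(f) = tr(f_0*) - tr(f_1*) + tr(f_2*).
= 1 - (10) + (-1)
= -10

-10


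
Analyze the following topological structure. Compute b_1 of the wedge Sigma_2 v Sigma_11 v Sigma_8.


For a wedge X v Y: reduced H_k(X v Y) = H_k(X) + H_k(Y).
Each Sigma_g contributes b_1 = 2g.
b_1 = 4 + 22 + 16 = 42

42


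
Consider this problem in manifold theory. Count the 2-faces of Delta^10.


Delta^10 has 10+1 vertices. A 2-face is a choice of 2+1 vertices.
f_2 = C(10+1, 2+1) = C(11,3) = 165

165


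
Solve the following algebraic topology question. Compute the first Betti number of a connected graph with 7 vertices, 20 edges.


For a connected graph: rank(pi_1) = b_1 = E - V + 1 = 1 - chi.
chi = V - E = 7 - 20 = -13.
rank = 1 - (-13) = 20 - 7 + 1 = 14

14


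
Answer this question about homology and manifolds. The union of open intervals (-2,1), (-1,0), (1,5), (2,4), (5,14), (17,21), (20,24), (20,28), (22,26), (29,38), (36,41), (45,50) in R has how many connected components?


Sort and merge overlapping open intervals.
Merged: (-2,1), (1,5), (5,14), (17,28), (29,41), (45,50).
Number of components = 6

6


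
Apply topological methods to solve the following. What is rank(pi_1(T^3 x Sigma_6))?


pi_1(A x B) = pi_1(A) x pi_1(B); rank of abelianization = b_1.
b_1(T^3) = 3, b_1(Sigma_6) = 2*6 = 12.
b_1(product) = 3 + 12 = 15

15


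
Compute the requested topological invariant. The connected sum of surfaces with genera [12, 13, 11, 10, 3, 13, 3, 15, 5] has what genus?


Genus is additive under connected sum of orientable surfaces.
g = 12 + 13 + 11 + 10 + 3 + 13 + 3 + 15 + 5 = 85

85


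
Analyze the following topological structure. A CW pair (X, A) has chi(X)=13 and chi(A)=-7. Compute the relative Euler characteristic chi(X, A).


Relative Euler characteristic: chi(X, A) = chi(X) - chi(A).
= 13 - (-7) = 20

20


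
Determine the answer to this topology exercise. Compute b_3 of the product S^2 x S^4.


Each S^d has Poincare polynomial 1 + t^d.
The product S^2 x S^4 has Poincare polynomial prod(1+t^d_i).
Expanding: b_0=1, b_2=1, b_4=1, b_6=1.
b_3 = 0

0


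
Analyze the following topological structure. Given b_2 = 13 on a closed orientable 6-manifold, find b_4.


Poincare duality for closed orientable n-manifolds: b_k = b_{n-k}.
Here n = 6, so b_4 = b_2 = 13

13


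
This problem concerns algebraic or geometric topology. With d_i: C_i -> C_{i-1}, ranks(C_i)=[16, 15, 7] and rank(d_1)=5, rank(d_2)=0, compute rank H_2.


rank H_k = rank(ker d_k) - rank(im d_{k+1}).
rank(ker d_2) = rank(C_2) - rank(d_2) = 7 - 0 = 7.
rank(im d_{2+1}) = 0.
rank H_2 = 7 - 0 = 7

7


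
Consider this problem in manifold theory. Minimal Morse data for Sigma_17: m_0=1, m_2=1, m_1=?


A perfect Morse function has m_k = b_k.
For Sigma_17: b_0=1, b_1=2g=34, b_2=1.
Saddles m_1 = 2g = 34

34


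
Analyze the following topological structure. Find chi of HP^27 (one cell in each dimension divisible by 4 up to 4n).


HP^27 has one cell in each dimension 0, 4, ..., 4*27 (27+1 cells, all even-dim).
chi = 27 + 1 = 28

28


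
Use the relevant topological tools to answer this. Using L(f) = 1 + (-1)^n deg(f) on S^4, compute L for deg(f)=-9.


On S^4: L(f) = tr(f_0*) + (-1)^4 tr(f_4*) = 1 + (-1)^4 * deg(f).
L(f) = 1 + (-1)^4 * -9 = 1 + -9 = -8

-8


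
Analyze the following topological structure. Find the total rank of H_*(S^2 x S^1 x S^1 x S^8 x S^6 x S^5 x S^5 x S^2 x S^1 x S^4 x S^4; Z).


Total Betti number is multiplicative under products.
Each S^d (d>=1) has total Betti number 2.
There are 11 sphere factors.
Total = 2^11 = 2048

2048


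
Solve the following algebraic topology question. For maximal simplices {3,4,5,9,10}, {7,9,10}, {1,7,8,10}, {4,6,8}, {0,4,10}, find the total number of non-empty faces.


Each maximal simplex on m vertices has 2^m - 1 nonempty faces.
Take the union (dedupe shared faces).
Total distinct faces = 56

56


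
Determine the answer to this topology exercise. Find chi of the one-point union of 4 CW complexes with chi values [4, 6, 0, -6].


chi(A v B) = chi(A) + chi(B) - 1 (one point identified).
For 4 spaces: chi = (sum chi_i) - (4 - 1).
sum = 4; chi = 4 - 3 = 1

1


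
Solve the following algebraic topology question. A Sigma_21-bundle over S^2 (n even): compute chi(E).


chi(S^2) = 2 (n even), chi(Sigma_21) = 2 - 2*21 = -40.
chi(E) = 2 * (-40) = -80

-80


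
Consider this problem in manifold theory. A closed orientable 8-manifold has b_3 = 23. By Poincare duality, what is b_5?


Poincare duality for closed orientable n-manifolds: b_k = b_{n-k}.
Here n = 8, so b_5 = b_3 = 23

23


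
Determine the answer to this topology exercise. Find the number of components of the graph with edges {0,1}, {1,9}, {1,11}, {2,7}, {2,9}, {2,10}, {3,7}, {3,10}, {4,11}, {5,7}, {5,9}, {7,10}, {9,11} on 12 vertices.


Run DFS/union-find over 12 vertices.
V = 12, E = 13.
Number of components = 3

3


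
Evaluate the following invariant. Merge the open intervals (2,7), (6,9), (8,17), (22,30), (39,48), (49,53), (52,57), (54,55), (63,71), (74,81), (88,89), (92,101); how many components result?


Sort and merge overlapping open intervals.
Merged: (2,17), (22,30), (39,48), (49,57), (63,71), (74,81), (88,89), (92,101).
Number of components = 8

8


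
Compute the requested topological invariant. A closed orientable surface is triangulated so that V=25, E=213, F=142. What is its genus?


chi = V - E + F = 25 - 213 + 142 = -46
For orientable closed surface: chi = 2 - 2g, so g = (2 - chi)/2.
g = (2 - (-46)) / 2 = 48 / 2 = 24

24


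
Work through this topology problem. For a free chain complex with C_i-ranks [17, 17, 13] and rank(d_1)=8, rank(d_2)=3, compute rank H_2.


rank H_k = rank(ker d_k) - rank(im d_{k+1}).
rank(ker d_2) = rank(C_2) - rank(d_2) = 13 - 3 = 10.
rank(im d_{2+1}) = 0.
rank H_2 = 10 - 0 = 10

10


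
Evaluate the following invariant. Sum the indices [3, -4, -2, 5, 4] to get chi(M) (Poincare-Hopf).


Poincare-Hopf: chi(M) = sum of indices of zeros.
chi = (3) + (-4) + (-2) + (5) + (4) = 6

6


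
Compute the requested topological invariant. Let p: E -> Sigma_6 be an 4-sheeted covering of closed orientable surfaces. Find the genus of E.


For an n-sheeted cover: chi(E) = n * chi(B).
chi(Sigma_6) = 2 - 2*6 = -10.
chi(E) = 4 * (-10) = -40.
genus(E) = (2 - chi(E))/2 = (2 - (-40))/2 = 42/2 = 21

21


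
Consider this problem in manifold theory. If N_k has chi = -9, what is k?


chi = 2 - k for closed non-orientable surfaces with k crosscaps.
-9 = 2 - k
k = 2 - (-9) = 11

11


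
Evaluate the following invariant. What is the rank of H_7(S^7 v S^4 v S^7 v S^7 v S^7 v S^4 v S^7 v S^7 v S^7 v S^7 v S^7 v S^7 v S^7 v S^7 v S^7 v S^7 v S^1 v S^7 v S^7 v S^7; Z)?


For a wedge of spheres, H_k (k>0) is free on one generator per sphere of dimension k.
Spheres of dimension 7: count = 17.
b_7 = 17

17


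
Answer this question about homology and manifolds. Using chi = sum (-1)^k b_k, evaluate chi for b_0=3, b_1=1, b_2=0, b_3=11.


chi = sum_k (-1)^k b_k.
= (3) + (-1) + (0) + (-11)
= -9

-9


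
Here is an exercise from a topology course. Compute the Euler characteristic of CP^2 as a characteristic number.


For any closed oriented manifold, <e(TM),[M]> = chi(M).
chi(CP^2) = 2+1 = 3

3


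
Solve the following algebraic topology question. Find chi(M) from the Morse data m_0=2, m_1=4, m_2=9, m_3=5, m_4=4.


Morse theory: chi(M) = sum_k (-1)^k m_k where m_k = #(index-k critical points).
= (2) + (-4) + (9) + (-5) + (4) = 6

6


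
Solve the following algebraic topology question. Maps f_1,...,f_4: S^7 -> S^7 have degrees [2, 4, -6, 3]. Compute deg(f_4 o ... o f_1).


Degree is multiplicative: deg(composition) = product of degrees.
= (2) * (4) * (-6) * (3) = -144

-144


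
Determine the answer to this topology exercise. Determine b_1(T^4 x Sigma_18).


pi_1(A x B) = pi_1(A) x pi_1(B); rank of abelianization = b_1.
b_1(T^4) = 4, b_1(Sigma_18) = 2*18 = 36.
b_1(product) = 4 + 36 = 40

40


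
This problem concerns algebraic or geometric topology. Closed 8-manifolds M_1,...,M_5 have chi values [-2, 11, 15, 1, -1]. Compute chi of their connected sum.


For n-manifolds: chi(A#B) = chi(A) + chi(B) - chi(S^8).
chi(S^8) = 1 + (-1)^8 = 2.
chi(#) = (sum chi_i) - (5-1)*chi(S^8) = 24 - 4*2 = 16

16


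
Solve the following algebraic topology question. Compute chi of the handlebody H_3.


A genus-g handlebody deformation retracts to a wedge of g circles.
chi(vee_g S^1) = 1 - g.
chi(H_3) = 1 - 3 = -2

-2


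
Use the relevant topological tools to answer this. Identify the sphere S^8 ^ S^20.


S^m ^ S^n = S^{m+n}.
k = 8 + 20 = 28

28


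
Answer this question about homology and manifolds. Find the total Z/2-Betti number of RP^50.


H^k(RP^50; Z/2) = Z/2 for each 0 <= k <= 50.
Total dimension = 50 + 1 = 51

51


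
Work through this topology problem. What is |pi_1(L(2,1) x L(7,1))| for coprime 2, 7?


pi_1(X x Y) = pi_1(X) x pi_1(Y).
pi_1(L(2,1)) = Z/2, pi_1(L(7,1)) = Z/7.
|Z/2 x Z/7| = 2 * 7 = 14

14


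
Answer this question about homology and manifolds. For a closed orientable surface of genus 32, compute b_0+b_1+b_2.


For Sigma_32: b_0 = 1, b_1 = 2g = 64, b_2 = 1.
Total = 1 + 64 + 1 = 66

66


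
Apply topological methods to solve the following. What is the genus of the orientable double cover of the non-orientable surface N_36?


chi(N_36) = 2 - 36 = -34.
Double cover: chi(Sigma_g) = 2 * chi(N_36) = 2*(-34) = -68.
2 - 2g = -68, so g = (2 - (-68))/2 = 70/2 = 35

35


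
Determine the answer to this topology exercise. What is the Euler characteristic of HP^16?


HP^16 has one cell in each dimension 0, 4, ..., 4*16 (16+1 cells, all even-dim).
chi = 16 + 1 = 17

17


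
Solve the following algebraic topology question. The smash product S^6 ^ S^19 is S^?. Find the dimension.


S^m ^ S^n = S^{m+n}.
k = 6 + 19 = 25

25


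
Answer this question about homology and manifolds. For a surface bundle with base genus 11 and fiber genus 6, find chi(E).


For a fiber bundle F -> E -> B (with CW structure): chi(E) = chi(B) * chi(F).
chi(Sigma_11) = -20, chi(Sigma_6) = -10.
chi(E) = (-20) * (-10) = 200

200


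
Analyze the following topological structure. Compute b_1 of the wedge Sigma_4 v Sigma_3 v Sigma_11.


For a wedge X v Y: reduced H_k(X v Y) = H_k(X) + H_k(Y).
Each Sigma_g contributes b_1 = 2g.
b_1 = 8 + 6 + 22 = 36

36


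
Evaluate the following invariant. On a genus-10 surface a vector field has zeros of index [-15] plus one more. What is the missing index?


Poincare-Hopf: sum of indices = chi(M).
chi(Sigma_10) = 2 - 2*10 = -18.
Sum of known indices = -15.
x = chi - (sum known) = -18 - (-15) = -3

-3


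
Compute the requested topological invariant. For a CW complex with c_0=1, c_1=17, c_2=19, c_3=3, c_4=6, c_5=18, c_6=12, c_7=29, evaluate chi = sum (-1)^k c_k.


chi = sum_k (-1)^k c_k.
= (-1)^0*1 + (-1)^1*17 + (-1)^2*19 + (-1)^3*3 + (-1)^4*6 + (-1)^5*18 + (-1)^6*12 + (-1)^7*29
= (1) + (-17) + (19) + (-3) + (6) + (-18) + (12) + (-29)
= -29

-29


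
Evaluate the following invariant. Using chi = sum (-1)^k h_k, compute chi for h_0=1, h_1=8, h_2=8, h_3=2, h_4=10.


Handles of index k contribute (-1)^k to chi (same as CW cells).
chi = (1) + (-8) + (8) + (-2) + (10) = 9

9


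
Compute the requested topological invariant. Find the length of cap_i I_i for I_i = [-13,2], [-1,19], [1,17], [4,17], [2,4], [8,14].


Intersection = [max(a_i), min(b_i)] = [8, 2].
Since 8 > 2, the intersection is empty.
Length = 0

0


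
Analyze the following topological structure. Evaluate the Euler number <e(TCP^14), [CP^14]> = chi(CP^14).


For any closed oriented manifold, <e(TM),[M]> = chi(M).
chi(CP^14) = 14+1 = 15

15


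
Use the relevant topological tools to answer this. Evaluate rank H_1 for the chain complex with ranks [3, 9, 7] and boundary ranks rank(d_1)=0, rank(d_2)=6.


rank H_k = rank(ker d_k) - rank(im d_{k+1}).
rank(ker d_1) = rank(C_1) - rank(d_1) = 9 - 0 = 9.
rank(im d_{1+1}) = 6.
rank H_1 = 9 - 6 = 3

3


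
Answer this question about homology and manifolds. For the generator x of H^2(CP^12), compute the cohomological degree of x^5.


|x| = 2 in H^*(CP^n).
|x^5| = 5 * |x| = 5 * 2 = 10

10


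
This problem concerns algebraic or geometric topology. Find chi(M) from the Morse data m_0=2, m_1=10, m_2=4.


Morse theory: chi(M) = sum_k (-1)^k m_k where m_k = #(index-k critical points).
= (2) + (-10) + (4) = -4

-4


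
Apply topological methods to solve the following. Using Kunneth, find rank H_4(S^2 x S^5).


Each S^d has Poincare polynomial 1 + t^d.
The product S^2 x S^5 has Poincare polynomial prod(1+t^d_i).
Expanding: b_0=1, b_2=1, b_5=1, b_7=1.
b_4 = 0

0


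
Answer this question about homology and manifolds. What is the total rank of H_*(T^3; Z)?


b_k(T^3) = C(3,k), so the sum over k is sum_k C(3,k) = 2^3.
Total = 2^3 = 8

8


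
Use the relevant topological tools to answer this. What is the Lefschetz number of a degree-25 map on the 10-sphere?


On S^10: L(f) = tr(f_0*) + (-1)^10 tr(f_10*) = 1 + (-1)^10 * deg(f).
L(f) = 1 + (-1)^10 * 25 = 1 + 25 = 26

26


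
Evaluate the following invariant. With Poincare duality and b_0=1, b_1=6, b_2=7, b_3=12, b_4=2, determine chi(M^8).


By Poincare duality b_k = b_{8-k}, so full Betti numbers: b_0=1, b_1=6, b_2=7, b_3=12, b_4=2, b_5=12, b_6=7, b_7=6, b_8=1.
chi = sum (-1)^k b_k = -18

-18


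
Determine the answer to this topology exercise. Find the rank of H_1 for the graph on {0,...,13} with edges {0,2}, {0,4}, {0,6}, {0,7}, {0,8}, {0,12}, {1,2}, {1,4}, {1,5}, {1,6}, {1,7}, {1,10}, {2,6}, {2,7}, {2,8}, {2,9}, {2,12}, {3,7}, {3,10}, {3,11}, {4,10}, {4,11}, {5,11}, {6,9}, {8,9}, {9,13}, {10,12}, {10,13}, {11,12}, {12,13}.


b_1 = E - V + (number of components).
E = 30, V = 14, components = 1.
b_1 = 30 - 14 + 1 = 17

17


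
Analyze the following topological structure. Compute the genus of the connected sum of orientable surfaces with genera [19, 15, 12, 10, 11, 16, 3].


Genus is additive under connected sum of orientable surfaces.
g = 19 + 15 + 12 + 10 + 11 + 16 + 3 = 86

86


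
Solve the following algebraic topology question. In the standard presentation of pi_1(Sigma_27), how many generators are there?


Standard presentation: pi_1(Sigma_g) = <a_1,b_1,...,a_g,b_g | [a_1,b_1]...[a_g,b_g] = 1>.
Number of generators = 2g = 2*27 = 54

54


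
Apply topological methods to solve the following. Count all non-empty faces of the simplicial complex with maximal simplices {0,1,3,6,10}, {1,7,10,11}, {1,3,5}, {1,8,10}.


Each maximal simplex on m vertices has 2^m - 1 nonempty faces.
Take the union (dedupe shared faces).
Total distinct faces = 51

51


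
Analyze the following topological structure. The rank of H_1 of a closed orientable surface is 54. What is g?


For a closed orientable surface: b_1 = 2g.
54 = 2g
g = 54 / 2 = 27

27


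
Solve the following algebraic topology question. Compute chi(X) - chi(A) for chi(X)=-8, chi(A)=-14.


Relative Euler characteristic: chi(X, A) = chi(X) - chi(A).
= -8 - (-14) = 6

6


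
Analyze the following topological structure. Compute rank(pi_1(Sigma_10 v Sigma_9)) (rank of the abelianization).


For a wedge: H_1(A v B) = H_1(A) + H_1(B).
b_1(Sigma_10) = 20, b_1(Sigma_9) = 18.
b_1 = 20 + 18 = 38

38
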